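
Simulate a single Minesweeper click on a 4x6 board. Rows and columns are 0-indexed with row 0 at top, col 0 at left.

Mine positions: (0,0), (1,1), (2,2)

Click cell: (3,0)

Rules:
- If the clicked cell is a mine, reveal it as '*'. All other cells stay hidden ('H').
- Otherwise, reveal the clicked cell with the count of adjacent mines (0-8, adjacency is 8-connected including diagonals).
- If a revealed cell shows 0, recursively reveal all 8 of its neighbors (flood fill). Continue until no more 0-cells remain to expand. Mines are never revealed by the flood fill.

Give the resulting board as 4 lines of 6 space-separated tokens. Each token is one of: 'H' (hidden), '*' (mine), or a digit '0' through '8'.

H H H H H H
H H H H H H
1 2 H H H H
0 1 H H H H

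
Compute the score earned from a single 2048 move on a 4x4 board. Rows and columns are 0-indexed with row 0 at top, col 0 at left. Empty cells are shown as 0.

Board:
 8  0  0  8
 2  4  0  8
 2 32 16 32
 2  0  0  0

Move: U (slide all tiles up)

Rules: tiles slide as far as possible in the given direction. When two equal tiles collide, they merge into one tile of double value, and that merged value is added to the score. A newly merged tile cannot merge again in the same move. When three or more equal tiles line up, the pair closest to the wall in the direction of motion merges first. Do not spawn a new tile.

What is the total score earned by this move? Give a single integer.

Answer: 20

Derivation:
Slide up:
col 0: [8, 2, 2, 2] -> [8, 4, 2, 0]  score +4 (running 4)
col 1: [0, 4, 32, 0] -> [4, 32, 0, 0]  score +0 (running 4)
col 2: [0, 0, 16, 0] -> [16, 0, 0, 0]  score +0 (running 4)
col 3: [8, 8, 32, 0] -> [16, 32, 0, 0]  score +16 (running 20)
Board after move:
 8  4 16 16
 4 32  0 32
 2  0  0  0
 0  0  0  0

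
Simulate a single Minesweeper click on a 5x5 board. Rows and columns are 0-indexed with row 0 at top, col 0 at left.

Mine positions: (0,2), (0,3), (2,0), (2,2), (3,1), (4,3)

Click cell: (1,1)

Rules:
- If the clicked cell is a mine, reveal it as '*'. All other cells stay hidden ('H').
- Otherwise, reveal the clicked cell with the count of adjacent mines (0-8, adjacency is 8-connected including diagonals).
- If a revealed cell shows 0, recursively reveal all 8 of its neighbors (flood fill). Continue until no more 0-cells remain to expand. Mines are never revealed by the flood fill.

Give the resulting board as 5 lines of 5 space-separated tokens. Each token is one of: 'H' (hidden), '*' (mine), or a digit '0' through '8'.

H H H H H
H 3 H H H
H H H H H
H H H H H
H H H H H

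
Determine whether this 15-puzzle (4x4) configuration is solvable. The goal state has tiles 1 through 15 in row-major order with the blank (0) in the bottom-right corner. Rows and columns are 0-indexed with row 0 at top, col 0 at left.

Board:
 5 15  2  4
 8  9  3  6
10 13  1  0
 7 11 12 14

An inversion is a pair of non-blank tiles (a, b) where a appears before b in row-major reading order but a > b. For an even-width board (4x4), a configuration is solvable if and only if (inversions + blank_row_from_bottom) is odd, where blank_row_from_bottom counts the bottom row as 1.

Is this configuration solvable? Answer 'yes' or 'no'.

Answer: no

Derivation:
Inversions: 36
Blank is in row 2 (0-indexed from top), which is row 2 counting from the bottom (bottom = 1).
36 + 2 = 38, which is even, so the puzzle is not solvable.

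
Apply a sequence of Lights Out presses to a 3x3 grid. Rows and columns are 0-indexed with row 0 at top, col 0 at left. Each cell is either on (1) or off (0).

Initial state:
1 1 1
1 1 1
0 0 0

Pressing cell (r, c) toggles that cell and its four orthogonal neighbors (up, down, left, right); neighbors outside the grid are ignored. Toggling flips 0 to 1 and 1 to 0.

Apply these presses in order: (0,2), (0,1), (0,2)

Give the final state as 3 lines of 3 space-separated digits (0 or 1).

After press 1 at (0,2):
1 0 0
1 1 0
0 0 0

After press 2 at (0,1):
0 1 1
1 0 0
0 0 0

After press 3 at (0,2):
0 0 0
1 0 1
0 0 0

Answer: 0 0 0
1 0 1
0 0 0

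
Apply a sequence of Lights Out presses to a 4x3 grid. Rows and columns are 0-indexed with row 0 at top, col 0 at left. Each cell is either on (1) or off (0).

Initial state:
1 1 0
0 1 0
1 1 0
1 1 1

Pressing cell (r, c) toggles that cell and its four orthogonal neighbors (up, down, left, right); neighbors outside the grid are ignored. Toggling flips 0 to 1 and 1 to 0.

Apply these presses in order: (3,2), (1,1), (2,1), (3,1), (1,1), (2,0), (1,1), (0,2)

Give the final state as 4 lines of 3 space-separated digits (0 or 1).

Answer: 1 1 1
0 1 0
1 1 0
1 0 1

Derivation:
After press 1 at (3,2):
1 1 0
0 1 0
1 1 1
1 0 0

After press 2 at (1,1):
1 0 0
1 0 1
1 0 1
1 0 0

After press 3 at (2,1):
1 0 0
1 1 1
0 1 0
1 1 0

After press 4 at (3,1):
1 0 0
1 1 1
0 0 0
0 0 1

After press 5 at (1,1):
1 1 0
0 0 0
0 1 0
0 0 1

After press 6 at (2,0):
1 1 0
1 0 0
1 0 0
1 0 1

After press 7 at (1,1):
1 0 0
0 1 1
1 1 0
1 0 1

After press 8 at (0,2):
1 1 1
0 1 0
1 1 0
1 0 1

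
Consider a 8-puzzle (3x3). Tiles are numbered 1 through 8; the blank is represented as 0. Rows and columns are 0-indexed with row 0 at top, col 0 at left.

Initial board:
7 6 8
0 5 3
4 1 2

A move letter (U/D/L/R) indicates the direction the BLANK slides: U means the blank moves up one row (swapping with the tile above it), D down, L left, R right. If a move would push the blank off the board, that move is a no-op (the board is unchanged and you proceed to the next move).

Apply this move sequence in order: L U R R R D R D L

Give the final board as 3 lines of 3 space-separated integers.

Answer: 6 8 3
7 5 2
4 0 1

Derivation:
After move 1 (L):
7 6 8
0 5 3
4 1 2

After move 2 (U):
0 6 8
7 5 3
4 1 2

After move 3 (R):
6 0 8
7 5 3
4 1 2

After move 4 (R):
6 8 0
7 5 3
4 1 2

After move 5 (R):
6 8 0
7 5 3
4 1 2

After move 6 (D):
6 8 3
7 5 0
4 1 2

After move 7 (R):
6 8 3
7 5 0
4 1 2

After move 8 (D):
6 8 3
7 5 2
4 1 0

After move 9 (L):
6 8 3
7 5 2
4 0 1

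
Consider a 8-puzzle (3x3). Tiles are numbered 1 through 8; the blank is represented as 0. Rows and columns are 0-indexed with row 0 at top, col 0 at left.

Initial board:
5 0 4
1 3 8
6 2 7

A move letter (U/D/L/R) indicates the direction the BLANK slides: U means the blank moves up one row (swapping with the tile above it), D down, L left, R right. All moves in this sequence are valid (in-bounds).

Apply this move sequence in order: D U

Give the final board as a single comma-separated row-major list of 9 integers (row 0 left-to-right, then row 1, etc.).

Answer: 5, 0, 4, 1, 3, 8, 6, 2, 7

Derivation:
After move 1 (D):
5 3 4
1 0 8
6 2 7

After move 2 (U):
5 0 4
1 3 8
6 2 7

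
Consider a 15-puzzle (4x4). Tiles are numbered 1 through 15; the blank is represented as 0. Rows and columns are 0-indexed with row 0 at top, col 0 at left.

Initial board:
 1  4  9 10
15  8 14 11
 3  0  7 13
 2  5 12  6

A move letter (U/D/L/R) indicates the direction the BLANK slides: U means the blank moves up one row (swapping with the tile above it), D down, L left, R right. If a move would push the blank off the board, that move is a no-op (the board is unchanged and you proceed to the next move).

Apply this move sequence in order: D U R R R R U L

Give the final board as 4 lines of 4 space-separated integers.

After move 1 (D):
 1  4  9 10
15  8 14 11
 3  5  7 13
 2  0 12  6

After move 2 (U):
 1  4  9 10
15  8 14 11
 3  0  7 13
 2  5 12  6

After move 3 (R):
 1  4  9 10
15  8 14 11
 3  7  0 13
 2  5 12  6

After move 4 (R):
 1  4  9 10
15  8 14 11
 3  7 13  0
 2  5 12  6

After move 5 (R):
 1  4  9 10
15  8 14 11
 3  7 13  0
 2  5 12  6

After move 6 (R):
 1  4  9 10
15  8 14 11
 3  7 13  0
 2  5 12  6

After move 7 (U):
 1  4  9 10
15  8 14  0
 3  7 13 11
 2  5 12  6

After move 8 (L):
 1  4  9 10
15  8  0 14
 3  7 13 11
 2  5 12  6

Answer:  1  4  9 10
15  8  0 14
 3  7 13 11
 2  5 12  6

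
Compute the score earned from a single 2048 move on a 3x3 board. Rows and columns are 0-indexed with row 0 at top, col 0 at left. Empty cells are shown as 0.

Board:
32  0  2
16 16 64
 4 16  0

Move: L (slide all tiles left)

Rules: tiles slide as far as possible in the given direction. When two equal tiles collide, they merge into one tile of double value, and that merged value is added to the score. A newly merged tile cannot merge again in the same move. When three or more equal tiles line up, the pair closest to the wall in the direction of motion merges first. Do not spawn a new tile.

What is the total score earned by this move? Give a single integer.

Answer: 32

Derivation:
Slide left:
row 0: [32, 0, 2] -> [32, 2, 0]  score +0 (running 0)
row 1: [16, 16, 64] -> [32, 64, 0]  score +32 (running 32)
row 2: [4, 16, 0] -> [4, 16, 0]  score +0 (running 32)
Board after move:
32  2  0
32 64  0
 4 16  0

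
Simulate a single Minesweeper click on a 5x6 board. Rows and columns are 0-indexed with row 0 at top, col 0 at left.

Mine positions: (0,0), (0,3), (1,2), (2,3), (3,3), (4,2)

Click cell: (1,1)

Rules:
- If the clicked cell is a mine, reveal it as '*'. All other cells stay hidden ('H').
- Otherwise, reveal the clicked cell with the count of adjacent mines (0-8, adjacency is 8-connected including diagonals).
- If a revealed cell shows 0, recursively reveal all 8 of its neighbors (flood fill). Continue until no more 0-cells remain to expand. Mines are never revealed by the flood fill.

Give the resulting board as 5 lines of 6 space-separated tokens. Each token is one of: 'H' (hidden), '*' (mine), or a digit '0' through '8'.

H H H H H H
H 2 H H H H
H H H H H H
H H H H H H
H H H H H H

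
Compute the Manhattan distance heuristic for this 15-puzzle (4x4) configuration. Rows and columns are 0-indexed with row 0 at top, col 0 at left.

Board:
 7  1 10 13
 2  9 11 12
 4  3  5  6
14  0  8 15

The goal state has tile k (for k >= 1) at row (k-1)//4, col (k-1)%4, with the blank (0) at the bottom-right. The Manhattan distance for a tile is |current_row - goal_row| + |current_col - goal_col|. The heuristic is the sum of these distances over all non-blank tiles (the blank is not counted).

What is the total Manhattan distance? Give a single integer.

Tile 7: at (0,0), goal (1,2), distance |0-1|+|0-2| = 3
Tile 1: at (0,1), goal (0,0), distance |0-0|+|1-0| = 1
Tile 10: at (0,2), goal (2,1), distance |0-2|+|2-1| = 3
Tile 13: at (0,3), goal (3,0), distance |0-3|+|3-0| = 6
Tile 2: at (1,0), goal (0,1), distance |1-0|+|0-1| = 2
Tile 9: at (1,1), goal (2,0), distance |1-2|+|1-0| = 2
Tile 11: at (1,2), goal (2,2), distance |1-2|+|2-2| = 1
Tile 12: at (1,3), goal (2,3), distance |1-2|+|3-3| = 1
Tile 4: at (2,0), goal (0,3), distance |2-0|+|0-3| = 5
Tile 3: at (2,1), goal (0,2), distance |2-0|+|1-2| = 3
Tile 5: at (2,2), goal (1,0), distance |2-1|+|2-0| = 3
Tile 6: at (2,3), goal (1,1), distance |2-1|+|3-1| = 3
Tile 14: at (3,0), goal (3,1), distance |3-3|+|0-1| = 1
Tile 8: at (3,2), goal (1,3), distance |3-1|+|2-3| = 3
Tile 15: at (3,3), goal (3,2), distance |3-3|+|3-2| = 1
Sum: 3 + 1 + 3 + 6 + 2 + 2 + 1 + 1 + 5 + 3 + 3 + 3 + 1 + 3 + 1 = 38

Answer: 38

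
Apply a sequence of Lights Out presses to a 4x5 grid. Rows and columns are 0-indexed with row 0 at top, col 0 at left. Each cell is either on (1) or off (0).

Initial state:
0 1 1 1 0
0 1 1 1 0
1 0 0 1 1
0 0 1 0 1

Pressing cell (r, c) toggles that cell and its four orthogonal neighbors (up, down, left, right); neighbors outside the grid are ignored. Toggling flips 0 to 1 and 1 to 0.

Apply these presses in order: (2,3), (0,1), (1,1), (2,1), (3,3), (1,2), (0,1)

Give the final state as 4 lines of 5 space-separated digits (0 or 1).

After press 1 at (2,3):
0 1 1 1 0
0 1 1 0 0
1 0 1 0 0
0 0 1 1 1

After press 2 at (0,1):
1 0 0 1 0
0 0 1 0 0
1 0 1 0 0
0 0 1 1 1

After press 3 at (1,1):
1 1 0 1 0
1 1 0 0 0
1 1 1 0 0
0 0 1 1 1

After press 4 at (2,1):
1 1 0 1 0
1 0 0 0 0
0 0 0 0 0
0 1 1 1 1

After press 5 at (3,3):
1 1 0 1 0
1 0 0 0 0
0 0 0 1 0
0 1 0 0 0

After press 6 at (1,2):
1 1 1 1 0
1 1 1 1 0
0 0 1 1 0
0 1 0 0 0

After press 7 at (0,1):
0 0 0 1 0
1 0 1 1 0
0 0 1 1 0
0 1 0 0 0

Answer: 0 0 0 1 0
1 0 1 1 0
0 0 1 1 0
0 1 0 0 0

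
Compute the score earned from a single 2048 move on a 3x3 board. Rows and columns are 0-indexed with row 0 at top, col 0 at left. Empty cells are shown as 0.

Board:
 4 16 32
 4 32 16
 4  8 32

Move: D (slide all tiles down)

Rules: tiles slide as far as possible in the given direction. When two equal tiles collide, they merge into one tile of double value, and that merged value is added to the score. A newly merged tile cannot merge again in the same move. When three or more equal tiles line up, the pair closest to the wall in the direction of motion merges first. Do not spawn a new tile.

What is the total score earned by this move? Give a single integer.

Answer: 8

Derivation:
Slide down:
col 0: [4, 4, 4] -> [0, 4, 8]  score +8 (running 8)
col 1: [16, 32, 8] -> [16, 32, 8]  score +0 (running 8)
col 2: [32, 16, 32] -> [32, 16, 32]  score +0 (running 8)
Board after move:
 0 16 32
 4 32 16
 8  8 32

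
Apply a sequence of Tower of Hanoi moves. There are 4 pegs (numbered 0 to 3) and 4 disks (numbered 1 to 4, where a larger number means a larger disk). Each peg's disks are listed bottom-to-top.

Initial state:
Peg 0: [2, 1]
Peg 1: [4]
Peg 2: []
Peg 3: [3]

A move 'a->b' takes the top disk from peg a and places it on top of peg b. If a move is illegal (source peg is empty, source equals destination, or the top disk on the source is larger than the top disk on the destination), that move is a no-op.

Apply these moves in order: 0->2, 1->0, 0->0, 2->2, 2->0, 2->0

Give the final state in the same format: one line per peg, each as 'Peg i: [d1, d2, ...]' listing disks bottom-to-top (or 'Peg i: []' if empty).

Answer: Peg 0: [2, 1]
Peg 1: [4]
Peg 2: []
Peg 3: [3]

Derivation:
After move 1 (0->2):
Peg 0: [2]
Peg 1: [4]
Peg 2: [1]
Peg 3: [3]

After move 2 (1->0):
Peg 0: [2]
Peg 1: [4]
Peg 2: [1]
Peg 3: [3]

After move 3 (0->0):
Peg 0: [2]
Peg 1: [4]
Peg 2: [1]
Peg 3: [3]

After move 4 (2->2):
Peg 0: [2]
Peg 1: [4]
Peg 2: [1]
Peg 3: [3]

After move 5 (2->0):
Peg 0: [2, 1]
Peg 1: [4]
Peg 2: []
Peg 3: [3]

After move 6 (2->0):
Peg 0: [2, 1]
Peg 1: [4]
Peg 2: []
Peg 3: [3]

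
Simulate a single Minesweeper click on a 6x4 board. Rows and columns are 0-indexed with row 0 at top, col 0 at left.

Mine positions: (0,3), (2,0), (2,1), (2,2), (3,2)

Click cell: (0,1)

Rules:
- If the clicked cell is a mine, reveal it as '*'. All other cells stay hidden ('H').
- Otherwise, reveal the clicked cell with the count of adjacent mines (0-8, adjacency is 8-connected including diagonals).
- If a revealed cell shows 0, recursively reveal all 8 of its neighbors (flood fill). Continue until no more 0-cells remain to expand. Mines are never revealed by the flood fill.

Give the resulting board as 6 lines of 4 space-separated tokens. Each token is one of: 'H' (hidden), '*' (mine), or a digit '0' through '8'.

0 0 1 H
2 3 3 H
H H H H
H H H H
H H H H
H H H H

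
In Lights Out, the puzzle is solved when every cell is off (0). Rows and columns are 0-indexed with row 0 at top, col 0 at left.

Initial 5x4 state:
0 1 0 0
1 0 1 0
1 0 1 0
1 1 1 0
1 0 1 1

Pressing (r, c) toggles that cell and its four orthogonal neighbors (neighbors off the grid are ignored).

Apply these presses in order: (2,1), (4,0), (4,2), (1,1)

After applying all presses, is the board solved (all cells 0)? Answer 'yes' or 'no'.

Answer: yes

Derivation:
After press 1 at (2,1):
0 1 0 0
1 1 1 0
0 1 0 0
1 0 1 0
1 0 1 1

After press 2 at (4,0):
0 1 0 0
1 1 1 0
0 1 0 0
0 0 1 0
0 1 1 1

After press 3 at (4,2):
0 1 0 0
1 1 1 0
0 1 0 0
0 0 0 0
0 0 0 0

After press 4 at (1,1):
0 0 0 0
0 0 0 0
0 0 0 0
0 0 0 0
0 0 0 0

Lights still on: 0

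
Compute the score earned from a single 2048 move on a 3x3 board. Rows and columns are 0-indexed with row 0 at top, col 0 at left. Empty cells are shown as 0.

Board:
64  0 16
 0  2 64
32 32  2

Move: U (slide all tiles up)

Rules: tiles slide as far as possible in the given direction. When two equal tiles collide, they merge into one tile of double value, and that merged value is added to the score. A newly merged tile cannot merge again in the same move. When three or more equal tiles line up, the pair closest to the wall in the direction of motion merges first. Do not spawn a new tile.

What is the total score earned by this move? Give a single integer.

Slide up:
col 0: [64, 0, 32] -> [64, 32, 0]  score +0 (running 0)
col 1: [0, 2, 32] -> [2, 32, 0]  score +0 (running 0)
col 2: [16, 64, 2] -> [16, 64, 2]  score +0 (running 0)
Board after move:
64  2 16
32 32 64
 0  0  2

Answer: 0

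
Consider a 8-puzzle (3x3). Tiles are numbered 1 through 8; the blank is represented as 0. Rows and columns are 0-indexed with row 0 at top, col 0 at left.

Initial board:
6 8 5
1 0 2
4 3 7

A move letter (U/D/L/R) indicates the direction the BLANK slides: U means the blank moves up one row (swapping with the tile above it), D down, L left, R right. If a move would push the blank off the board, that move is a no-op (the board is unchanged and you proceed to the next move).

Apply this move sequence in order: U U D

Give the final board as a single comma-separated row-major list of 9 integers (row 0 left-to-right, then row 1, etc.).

After move 1 (U):
6 0 5
1 8 2
4 3 7

After move 2 (U):
6 0 5
1 8 2
4 3 7

After move 3 (D):
6 8 5
1 0 2
4 3 7

Answer: 6, 8, 5, 1, 0, 2, 4, 3, 7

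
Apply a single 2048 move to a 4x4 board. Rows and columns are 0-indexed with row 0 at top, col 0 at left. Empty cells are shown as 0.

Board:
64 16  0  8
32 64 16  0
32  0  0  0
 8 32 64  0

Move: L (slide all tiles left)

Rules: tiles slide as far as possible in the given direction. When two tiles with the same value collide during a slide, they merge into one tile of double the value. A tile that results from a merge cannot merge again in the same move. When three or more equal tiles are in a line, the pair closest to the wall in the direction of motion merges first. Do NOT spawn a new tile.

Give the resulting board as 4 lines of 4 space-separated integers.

Answer: 64 16  8  0
32 64 16  0
32  0  0  0
 8 32 64  0

Derivation:
Slide left:
row 0: [64, 16, 0, 8] -> [64, 16, 8, 0]
row 1: [32, 64, 16, 0] -> [32, 64, 16, 0]
row 2: [32, 0, 0, 0] -> [32, 0, 0, 0]
row 3: [8, 32, 64, 0] -> [8, 32, 64, 0]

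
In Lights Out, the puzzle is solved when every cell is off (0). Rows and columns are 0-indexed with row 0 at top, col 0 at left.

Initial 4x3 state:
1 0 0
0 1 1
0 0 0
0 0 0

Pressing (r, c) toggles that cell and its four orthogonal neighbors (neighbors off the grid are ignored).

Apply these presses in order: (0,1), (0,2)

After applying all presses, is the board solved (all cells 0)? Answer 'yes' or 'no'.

Answer: yes

Derivation:
After press 1 at (0,1):
0 1 1
0 0 1
0 0 0
0 0 0

After press 2 at (0,2):
0 0 0
0 0 0
0 0 0
0 0 0

Lights still on: 0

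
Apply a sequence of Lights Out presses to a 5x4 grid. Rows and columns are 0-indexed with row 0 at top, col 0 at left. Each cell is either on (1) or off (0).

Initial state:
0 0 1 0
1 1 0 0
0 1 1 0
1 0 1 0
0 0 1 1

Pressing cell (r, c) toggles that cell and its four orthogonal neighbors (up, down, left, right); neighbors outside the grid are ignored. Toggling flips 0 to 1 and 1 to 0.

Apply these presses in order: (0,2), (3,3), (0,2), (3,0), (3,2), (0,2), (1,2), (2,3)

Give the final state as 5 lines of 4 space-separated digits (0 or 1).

Answer: 0 1 1 1
1 0 0 0
1 1 0 0
0 0 1 1
1 0 0 0

Derivation:
After press 1 at (0,2):
0 1 0 1
1 1 1 0
0 1 1 0
1 0 1 0
0 0 1 1

After press 2 at (3,3):
0 1 0 1
1 1 1 0
0 1 1 1
1 0 0 1
0 0 1 0

After press 3 at (0,2):
0 0 1 0
1 1 0 0
0 1 1 1
1 0 0 1
0 0 1 0

After press 4 at (3,0):
0 0 1 0
1 1 0 0
1 1 1 1
0 1 0 1
1 0 1 0

After press 5 at (3,2):
0 0 1 0
1 1 0 0
1 1 0 1
0 0 1 0
1 0 0 0

After press 6 at (0,2):
0 1 0 1
1 1 1 0
1 1 0 1
0 0 1 0
1 0 0 0

After press 7 at (1,2):
0 1 1 1
1 0 0 1
1 1 1 1
0 0 1 0
1 0 0 0

After press 8 at (2,3):
0 1 1 1
1 0 0 0
1 1 0 0
0 0 1 1
1 0 0 0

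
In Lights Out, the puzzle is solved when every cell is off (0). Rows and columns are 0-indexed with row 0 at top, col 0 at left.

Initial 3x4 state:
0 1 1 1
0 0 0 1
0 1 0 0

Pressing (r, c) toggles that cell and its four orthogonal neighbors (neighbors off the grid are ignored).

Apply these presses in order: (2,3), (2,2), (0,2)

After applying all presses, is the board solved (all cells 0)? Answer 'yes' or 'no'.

After press 1 at (2,3):
0 1 1 1
0 0 0 0
0 1 1 1

After press 2 at (2,2):
0 1 1 1
0 0 1 0
0 0 0 0

After press 3 at (0,2):
0 0 0 0
0 0 0 0
0 0 0 0

Lights still on: 0

Answer: yes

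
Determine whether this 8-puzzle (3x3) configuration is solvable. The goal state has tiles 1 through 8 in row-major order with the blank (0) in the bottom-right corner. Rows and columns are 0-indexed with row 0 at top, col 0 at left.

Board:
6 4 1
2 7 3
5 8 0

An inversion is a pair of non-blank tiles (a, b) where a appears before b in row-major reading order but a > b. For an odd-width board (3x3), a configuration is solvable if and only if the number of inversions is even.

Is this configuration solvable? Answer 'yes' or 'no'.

Inversions (pairs i<j in row-major order where tile[i] > tile[j] > 0): 10
10 is even, so the puzzle is solvable.

Answer: yes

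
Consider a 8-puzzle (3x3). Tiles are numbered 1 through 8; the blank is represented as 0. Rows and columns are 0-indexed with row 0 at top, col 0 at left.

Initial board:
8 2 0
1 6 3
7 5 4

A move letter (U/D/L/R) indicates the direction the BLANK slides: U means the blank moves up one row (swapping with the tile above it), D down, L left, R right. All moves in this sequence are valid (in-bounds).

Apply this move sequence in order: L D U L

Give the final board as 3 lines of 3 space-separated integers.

Answer: 0 8 2
1 6 3
7 5 4

Derivation:
After move 1 (L):
8 0 2
1 6 3
7 5 4

After move 2 (D):
8 6 2
1 0 3
7 5 4

After move 3 (U):
8 0 2
1 6 3
7 5 4

After move 4 (L):
0 8 2
1 6 3
7 5 4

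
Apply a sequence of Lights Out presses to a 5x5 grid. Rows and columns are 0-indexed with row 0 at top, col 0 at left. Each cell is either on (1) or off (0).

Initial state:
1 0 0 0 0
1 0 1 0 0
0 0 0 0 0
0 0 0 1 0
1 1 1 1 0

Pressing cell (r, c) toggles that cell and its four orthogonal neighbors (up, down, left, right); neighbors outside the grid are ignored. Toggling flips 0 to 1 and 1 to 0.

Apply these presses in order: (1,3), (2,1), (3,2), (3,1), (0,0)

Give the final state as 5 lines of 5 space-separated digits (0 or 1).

Answer: 0 1 0 1 0
0 1 0 1 1
1 0 0 1 0
1 1 0 0 0
1 0 0 1 0

Derivation:
After press 1 at (1,3):
1 0 0 1 0
1 0 0 1 1
0 0 0 1 0
0 0 0 1 0
1 1 1 1 0

After press 2 at (2,1):
1 0 0 1 0
1 1 0 1 1
1 1 1 1 0
0 1 0 1 0
1 1 1 1 0

After press 3 at (3,2):
1 0 0 1 0
1 1 0 1 1
1 1 0 1 0
0 0 1 0 0
1 1 0 1 0

After press 4 at (3,1):
1 0 0 1 0
1 1 0 1 1
1 0 0 1 0
1 1 0 0 0
1 0 0 1 0

After press 5 at (0,0):
0 1 0 1 0
0 1 0 1 1
1 0 0 1 0
1 1 0 0 0
1 0 0 1 0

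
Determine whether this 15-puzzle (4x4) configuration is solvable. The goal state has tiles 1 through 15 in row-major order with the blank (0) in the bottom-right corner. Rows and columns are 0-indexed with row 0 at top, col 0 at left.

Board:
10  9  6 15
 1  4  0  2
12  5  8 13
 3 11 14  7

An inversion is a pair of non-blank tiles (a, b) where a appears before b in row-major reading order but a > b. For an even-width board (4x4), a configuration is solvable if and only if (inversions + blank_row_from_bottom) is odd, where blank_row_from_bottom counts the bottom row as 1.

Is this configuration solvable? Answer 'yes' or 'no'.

Answer: yes

Derivation:
Inversions: 48
Blank is in row 1 (0-indexed from top), which is row 3 counting from the bottom (bottom = 1).
48 + 3 = 51, which is odd, so the puzzle is solvable.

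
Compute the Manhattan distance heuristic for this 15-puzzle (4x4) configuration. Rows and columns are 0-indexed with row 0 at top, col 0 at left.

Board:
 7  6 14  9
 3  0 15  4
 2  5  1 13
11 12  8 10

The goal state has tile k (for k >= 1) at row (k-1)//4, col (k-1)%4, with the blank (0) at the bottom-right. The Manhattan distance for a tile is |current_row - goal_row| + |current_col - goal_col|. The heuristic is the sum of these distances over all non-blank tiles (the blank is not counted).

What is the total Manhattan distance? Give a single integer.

Answer: 44

Derivation:
Tile 7: at (0,0), goal (1,2), distance |0-1|+|0-2| = 3
Tile 6: at (0,1), goal (1,1), distance |0-1|+|1-1| = 1
Tile 14: at (0,2), goal (3,1), distance |0-3|+|2-1| = 4
Tile 9: at (0,3), goal (2,0), distance |0-2|+|3-0| = 5
Tile 3: at (1,0), goal (0,2), distance |1-0|+|0-2| = 3
Tile 15: at (1,2), goal (3,2), distance |1-3|+|2-2| = 2
Tile 4: at (1,3), goal (0,3), distance |1-0|+|3-3| = 1
Tile 2: at (2,0), goal (0,1), distance |2-0|+|0-1| = 3
Tile 5: at (2,1), goal (1,0), distance |2-1|+|1-0| = 2
Tile 1: at (2,2), goal (0,0), distance |2-0|+|2-0| = 4
Tile 13: at (2,3), goal (3,0), distance |2-3|+|3-0| = 4
Tile 11: at (3,0), goal (2,2), distance |3-2|+|0-2| = 3
Tile 12: at (3,1), goal (2,3), distance |3-2|+|1-3| = 3
Tile 8: at (3,2), goal (1,3), distance |3-1|+|2-3| = 3
Tile 10: at (3,3), goal (2,1), distance |3-2|+|3-1| = 3
Sum: 3 + 1 + 4 + 5 + 3 + 2 + 1 + 3 + 2 + 4 + 4 + 3 + 3 + 3 + 3 = 44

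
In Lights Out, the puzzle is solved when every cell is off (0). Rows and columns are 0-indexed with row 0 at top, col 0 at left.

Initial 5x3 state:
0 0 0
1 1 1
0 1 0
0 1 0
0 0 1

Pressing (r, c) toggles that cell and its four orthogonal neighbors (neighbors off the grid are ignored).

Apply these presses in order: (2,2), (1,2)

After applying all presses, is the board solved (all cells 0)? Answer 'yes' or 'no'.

Answer: no

Derivation:
After press 1 at (2,2):
0 0 0
1 1 0
0 0 1
0 1 1
0 0 1

After press 2 at (1,2):
0 0 1
1 0 1
0 0 0
0 1 1
0 0 1

Lights still on: 6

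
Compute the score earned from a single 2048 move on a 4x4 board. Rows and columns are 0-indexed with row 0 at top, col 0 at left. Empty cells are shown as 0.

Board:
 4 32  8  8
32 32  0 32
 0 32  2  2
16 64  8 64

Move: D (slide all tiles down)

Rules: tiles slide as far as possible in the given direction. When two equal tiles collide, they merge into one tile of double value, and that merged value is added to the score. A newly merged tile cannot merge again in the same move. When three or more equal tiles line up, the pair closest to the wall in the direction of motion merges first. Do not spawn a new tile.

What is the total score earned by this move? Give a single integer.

Answer: 64

Derivation:
Slide down:
col 0: [4, 32, 0, 16] -> [0, 4, 32, 16]  score +0 (running 0)
col 1: [32, 32, 32, 64] -> [0, 32, 64, 64]  score +64 (running 64)
col 2: [8, 0, 2, 8] -> [0, 8, 2, 8]  score +0 (running 64)
col 3: [8, 32, 2, 64] -> [8, 32, 2, 64]  score +0 (running 64)
Board after move:
 0  0  0  8
 4 32  8 32
32 64  2  2
16 64  8 64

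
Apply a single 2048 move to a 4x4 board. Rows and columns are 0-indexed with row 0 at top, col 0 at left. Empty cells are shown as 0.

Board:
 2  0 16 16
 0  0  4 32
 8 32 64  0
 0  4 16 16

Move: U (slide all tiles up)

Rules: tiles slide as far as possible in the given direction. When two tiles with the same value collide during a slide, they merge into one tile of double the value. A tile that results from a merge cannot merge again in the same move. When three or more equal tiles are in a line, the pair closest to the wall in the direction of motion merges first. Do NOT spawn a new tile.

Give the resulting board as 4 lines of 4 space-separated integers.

Slide up:
col 0: [2, 0, 8, 0] -> [2, 8, 0, 0]
col 1: [0, 0, 32, 4] -> [32, 4, 0, 0]
col 2: [16, 4, 64, 16] -> [16, 4, 64, 16]
col 3: [16, 32, 0, 16] -> [16, 32, 16, 0]

Answer:  2 32 16 16
 8  4  4 32
 0  0 64 16
 0  0 16  0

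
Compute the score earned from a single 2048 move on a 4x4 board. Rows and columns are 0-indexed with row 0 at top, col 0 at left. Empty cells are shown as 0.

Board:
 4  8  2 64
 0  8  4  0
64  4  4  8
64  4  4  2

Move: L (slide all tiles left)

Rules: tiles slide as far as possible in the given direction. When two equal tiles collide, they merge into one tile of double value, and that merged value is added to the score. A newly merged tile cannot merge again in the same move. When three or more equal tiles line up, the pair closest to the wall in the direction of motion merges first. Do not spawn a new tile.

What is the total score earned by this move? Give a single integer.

Slide left:
row 0: [4, 8, 2, 64] -> [4, 8, 2, 64]  score +0 (running 0)
row 1: [0, 8, 4, 0] -> [8, 4, 0, 0]  score +0 (running 0)
row 2: [64, 4, 4, 8] -> [64, 8, 8, 0]  score +8 (running 8)
row 3: [64, 4, 4, 2] -> [64, 8, 2, 0]  score +8 (running 16)
Board after move:
 4  8  2 64
 8  4  0  0
64  8  8  0
64  8  2  0

Answer: 16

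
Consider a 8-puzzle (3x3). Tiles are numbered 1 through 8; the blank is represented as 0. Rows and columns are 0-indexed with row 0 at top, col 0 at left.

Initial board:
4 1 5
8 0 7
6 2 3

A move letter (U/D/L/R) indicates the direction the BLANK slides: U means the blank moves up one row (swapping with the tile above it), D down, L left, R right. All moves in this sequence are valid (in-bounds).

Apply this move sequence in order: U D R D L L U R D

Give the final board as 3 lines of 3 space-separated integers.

Answer: 4 1 5
7 6 3
8 0 2

Derivation:
After move 1 (U):
4 0 5
8 1 7
6 2 3

After move 2 (D):
4 1 5
8 0 7
6 2 3

After move 3 (R):
4 1 5
8 7 0
6 2 3

After move 4 (D):
4 1 5
8 7 3
6 2 0

After move 5 (L):
4 1 5
8 7 3
6 0 2

After move 6 (L):
4 1 5
8 7 3
0 6 2

After move 7 (U):
4 1 5
0 7 3
8 6 2

After move 8 (R):
4 1 5
7 0 3
8 6 2

After move 9 (D):
4 1 5
7 6 3
8 0 2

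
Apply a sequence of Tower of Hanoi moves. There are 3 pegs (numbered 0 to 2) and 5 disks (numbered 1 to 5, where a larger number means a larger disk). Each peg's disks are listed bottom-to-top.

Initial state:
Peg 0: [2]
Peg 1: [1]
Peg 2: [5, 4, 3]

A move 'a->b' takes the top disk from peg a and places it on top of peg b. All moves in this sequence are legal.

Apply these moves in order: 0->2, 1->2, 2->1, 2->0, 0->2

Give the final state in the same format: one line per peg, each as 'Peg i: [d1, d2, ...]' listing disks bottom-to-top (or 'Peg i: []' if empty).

After move 1 (0->2):
Peg 0: []
Peg 1: [1]
Peg 2: [5, 4, 3, 2]

After move 2 (1->2):
Peg 0: []
Peg 1: []
Peg 2: [5, 4, 3, 2, 1]

After move 3 (2->1):
Peg 0: []
Peg 1: [1]
Peg 2: [5, 4, 3, 2]

After move 4 (2->0):
Peg 0: [2]
Peg 1: [1]
Peg 2: [5, 4, 3]

After move 5 (0->2):
Peg 0: []
Peg 1: [1]
Peg 2: [5, 4, 3, 2]

Answer: Peg 0: []
Peg 1: [1]
Peg 2: [5, 4, 3, 2]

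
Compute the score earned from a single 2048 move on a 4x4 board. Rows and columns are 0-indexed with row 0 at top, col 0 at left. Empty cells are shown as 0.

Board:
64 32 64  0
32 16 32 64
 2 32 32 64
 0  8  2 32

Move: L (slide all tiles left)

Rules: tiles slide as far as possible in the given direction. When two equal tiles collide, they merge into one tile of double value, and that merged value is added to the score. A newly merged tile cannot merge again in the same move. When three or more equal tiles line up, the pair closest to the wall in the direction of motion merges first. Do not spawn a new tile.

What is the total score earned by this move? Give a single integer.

Answer: 64

Derivation:
Slide left:
row 0: [64, 32, 64, 0] -> [64, 32, 64, 0]  score +0 (running 0)
row 1: [32, 16, 32, 64] -> [32, 16, 32, 64]  score +0 (running 0)
row 2: [2, 32, 32, 64] -> [2, 64, 64, 0]  score +64 (running 64)
row 3: [0, 8, 2, 32] -> [8, 2, 32, 0]  score +0 (running 64)
Board after move:
64 32 64  0
32 16 32 64
 2 64 64  0
 8  2 32  0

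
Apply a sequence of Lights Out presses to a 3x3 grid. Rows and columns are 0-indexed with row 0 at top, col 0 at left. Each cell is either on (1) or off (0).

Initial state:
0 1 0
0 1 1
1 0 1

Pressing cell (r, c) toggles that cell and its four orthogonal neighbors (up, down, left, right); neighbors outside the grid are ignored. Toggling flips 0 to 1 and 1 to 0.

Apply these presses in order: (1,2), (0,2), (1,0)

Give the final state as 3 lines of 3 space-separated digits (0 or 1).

Answer: 1 0 0
1 1 1
0 0 0

Derivation:
After press 1 at (1,2):
0 1 1
0 0 0
1 0 0

After press 2 at (0,2):
0 0 0
0 0 1
1 0 0

After press 3 at (1,0):
1 0 0
1 1 1
0 0 0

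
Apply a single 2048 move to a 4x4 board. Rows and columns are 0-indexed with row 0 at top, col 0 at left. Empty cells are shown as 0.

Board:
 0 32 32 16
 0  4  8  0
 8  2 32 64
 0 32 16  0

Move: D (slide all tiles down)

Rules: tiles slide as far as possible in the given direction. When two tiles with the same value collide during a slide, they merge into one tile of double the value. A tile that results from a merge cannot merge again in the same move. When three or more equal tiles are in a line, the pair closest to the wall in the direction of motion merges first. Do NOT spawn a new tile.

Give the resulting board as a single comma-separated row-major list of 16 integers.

Slide down:
col 0: [0, 0, 8, 0] -> [0, 0, 0, 8]
col 1: [32, 4, 2, 32] -> [32, 4, 2, 32]
col 2: [32, 8, 32, 16] -> [32, 8, 32, 16]
col 3: [16, 0, 64, 0] -> [0, 0, 16, 64]

Answer: 0, 32, 32, 0, 0, 4, 8, 0, 0, 2, 32, 16, 8, 32, 16, 64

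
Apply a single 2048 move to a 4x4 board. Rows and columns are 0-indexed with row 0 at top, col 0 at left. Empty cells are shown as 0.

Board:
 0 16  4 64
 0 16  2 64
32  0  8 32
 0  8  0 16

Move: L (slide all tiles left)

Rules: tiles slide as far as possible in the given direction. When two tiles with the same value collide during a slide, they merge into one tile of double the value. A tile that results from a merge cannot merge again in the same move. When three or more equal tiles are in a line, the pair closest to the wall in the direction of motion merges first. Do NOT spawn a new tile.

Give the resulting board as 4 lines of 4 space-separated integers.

Answer: 16  4 64  0
16  2 64  0
32  8 32  0
 8 16  0  0

Derivation:
Slide left:
row 0: [0, 16, 4, 64] -> [16, 4, 64, 0]
row 1: [0, 16, 2, 64] -> [16, 2, 64, 0]
row 2: [32, 0, 8, 32] -> [32, 8, 32, 0]
row 3: [0, 8, 0, 16] -> [8, 16, 0, 0]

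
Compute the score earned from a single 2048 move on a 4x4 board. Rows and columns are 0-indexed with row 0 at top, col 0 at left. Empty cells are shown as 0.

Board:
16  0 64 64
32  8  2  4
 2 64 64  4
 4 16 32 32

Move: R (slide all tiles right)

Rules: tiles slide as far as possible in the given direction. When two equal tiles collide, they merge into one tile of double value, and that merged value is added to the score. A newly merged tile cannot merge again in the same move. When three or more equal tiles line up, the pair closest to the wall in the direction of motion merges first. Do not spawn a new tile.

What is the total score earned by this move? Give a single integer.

Slide right:
row 0: [16, 0, 64, 64] -> [0, 0, 16, 128]  score +128 (running 128)
row 1: [32, 8, 2, 4] -> [32, 8, 2, 4]  score +0 (running 128)
row 2: [2, 64, 64, 4] -> [0, 2, 128, 4]  score +128 (running 256)
row 3: [4, 16, 32, 32] -> [0, 4, 16, 64]  score +64 (running 320)
Board after move:
  0   0  16 128
 32   8   2   4
  0   2 128   4
  0   4  16  64

Answer: 320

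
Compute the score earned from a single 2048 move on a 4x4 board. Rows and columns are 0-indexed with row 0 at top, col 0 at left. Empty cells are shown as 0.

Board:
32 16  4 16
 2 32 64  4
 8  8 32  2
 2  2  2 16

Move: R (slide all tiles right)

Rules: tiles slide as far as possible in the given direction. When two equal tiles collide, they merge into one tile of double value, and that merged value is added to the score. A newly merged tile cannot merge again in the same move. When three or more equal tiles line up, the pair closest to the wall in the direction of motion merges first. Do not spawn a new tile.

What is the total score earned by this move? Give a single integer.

Slide right:
row 0: [32, 16, 4, 16] -> [32, 16, 4, 16]  score +0 (running 0)
row 1: [2, 32, 64, 4] -> [2, 32, 64, 4]  score +0 (running 0)
row 2: [8, 8, 32, 2] -> [0, 16, 32, 2]  score +16 (running 16)
row 3: [2, 2, 2, 16] -> [0, 2, 4, 16]  score +4 (running 20)
Board after move:
32 16  4 16
 2 32 64  4
 0 16 32  2
 0  2  4 16

Answer: 20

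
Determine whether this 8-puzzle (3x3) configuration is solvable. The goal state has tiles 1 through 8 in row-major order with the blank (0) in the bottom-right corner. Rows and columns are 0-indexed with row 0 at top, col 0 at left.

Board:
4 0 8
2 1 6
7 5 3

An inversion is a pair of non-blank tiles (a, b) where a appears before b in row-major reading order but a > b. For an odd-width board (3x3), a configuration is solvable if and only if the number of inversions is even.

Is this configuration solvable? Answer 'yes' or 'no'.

Inversions (pairs i<j in row-major order where tile[i] > tile[j] > 0): 15
15 is odd, so the puzzle is not solvable.

Answer: no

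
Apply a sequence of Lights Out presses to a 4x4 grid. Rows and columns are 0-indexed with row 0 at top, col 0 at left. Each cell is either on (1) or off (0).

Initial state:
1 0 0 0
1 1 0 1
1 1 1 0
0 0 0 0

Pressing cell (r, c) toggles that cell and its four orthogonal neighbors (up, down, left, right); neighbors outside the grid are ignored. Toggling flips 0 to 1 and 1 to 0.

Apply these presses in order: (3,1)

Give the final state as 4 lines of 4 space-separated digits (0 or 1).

After press 1 at (3,1):
1 0 0 0
1 1 0 1
1 0 1 0
1 1 1 0

Answer: 1 0 0 0
1 1 0 1
1 0 1 0
1 1 1 0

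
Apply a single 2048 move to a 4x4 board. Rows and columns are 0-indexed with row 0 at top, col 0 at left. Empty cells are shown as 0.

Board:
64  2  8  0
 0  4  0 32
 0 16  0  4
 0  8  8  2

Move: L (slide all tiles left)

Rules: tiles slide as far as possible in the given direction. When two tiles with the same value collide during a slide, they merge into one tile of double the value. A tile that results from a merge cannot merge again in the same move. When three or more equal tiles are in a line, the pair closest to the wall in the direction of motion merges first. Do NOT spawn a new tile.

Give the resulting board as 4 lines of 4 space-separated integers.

Answer: 64  2  8  0
 4 32  0  0
16  4  0  0
16  2  0  0

Derivation:
Slide left:
row 0: [64, 2, 8, 0] -> [64, 2, 8, 0]
row 1: [0, 4, 0, 32] -> [4, 32, 0, 0]
row 2: [0, 16, 0, 4] -> [16, 4, 0, 0]
row 3: [0, 8, 8, 2] -> [16, 2, 0, 0]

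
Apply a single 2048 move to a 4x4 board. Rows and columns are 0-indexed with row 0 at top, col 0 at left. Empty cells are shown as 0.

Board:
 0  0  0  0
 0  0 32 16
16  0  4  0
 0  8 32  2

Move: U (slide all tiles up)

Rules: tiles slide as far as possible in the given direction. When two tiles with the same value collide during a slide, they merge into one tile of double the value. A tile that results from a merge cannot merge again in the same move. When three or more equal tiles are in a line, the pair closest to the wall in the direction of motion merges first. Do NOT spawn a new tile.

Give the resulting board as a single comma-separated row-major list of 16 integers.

Slide up:
col 0: [0, 0, 16, 0] -> [16, 0, 0, 0]
col 1: [0, 0, 0, 8] -> [8, 0, 0, 0]
col 2: [0, 32, 4, 32] -> [32, 4, 32, 0]
col 3: [0, 16, 0, 2] -> [16, 2, 0, 0]

Answer: 16, 8, 32, 16, 0, 0, 4, 2, 0, 0, 32, 0, 0, 0, 0, 0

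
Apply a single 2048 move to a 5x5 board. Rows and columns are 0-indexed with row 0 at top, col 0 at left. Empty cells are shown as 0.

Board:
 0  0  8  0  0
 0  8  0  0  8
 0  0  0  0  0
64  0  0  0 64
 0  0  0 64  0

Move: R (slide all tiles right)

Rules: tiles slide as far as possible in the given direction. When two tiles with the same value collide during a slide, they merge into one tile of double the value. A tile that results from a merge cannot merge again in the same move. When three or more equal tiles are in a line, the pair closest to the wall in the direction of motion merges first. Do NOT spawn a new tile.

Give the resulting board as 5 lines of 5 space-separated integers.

Slide right:
row 0: [0, 0, 8, 0, 0] -> [0, 0, 0, 0, 8]
row 1: [0, 8, 0, 0, 8] -> [0, 0, 0, 0, 16]
row 2: [0, 0, 0, 0, 0] -> [0, 0, 0, 0, 0]
row 3: [64, 0, 0, 0, 64] -> [0, 0, 0, 0, 128]
row 4: [0, 0, 0, 64, 0] -> [0, 0, 0, 0, 64]

Answer:   0   0   0   0   8
  0   0   0   0  16
  0   0   0   0   0
  0   0   0   0 128
  0   0   0   0  64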